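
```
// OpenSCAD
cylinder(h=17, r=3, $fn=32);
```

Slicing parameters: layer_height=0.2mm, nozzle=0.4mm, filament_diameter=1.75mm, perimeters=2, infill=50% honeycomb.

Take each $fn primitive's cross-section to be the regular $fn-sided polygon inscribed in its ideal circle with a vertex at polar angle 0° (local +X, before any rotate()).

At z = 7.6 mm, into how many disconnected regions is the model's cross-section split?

At z = 7.6 mm: the cylinder: section is a regular 32-gon, circumradius r=3. The result has 1 disconnected region.

1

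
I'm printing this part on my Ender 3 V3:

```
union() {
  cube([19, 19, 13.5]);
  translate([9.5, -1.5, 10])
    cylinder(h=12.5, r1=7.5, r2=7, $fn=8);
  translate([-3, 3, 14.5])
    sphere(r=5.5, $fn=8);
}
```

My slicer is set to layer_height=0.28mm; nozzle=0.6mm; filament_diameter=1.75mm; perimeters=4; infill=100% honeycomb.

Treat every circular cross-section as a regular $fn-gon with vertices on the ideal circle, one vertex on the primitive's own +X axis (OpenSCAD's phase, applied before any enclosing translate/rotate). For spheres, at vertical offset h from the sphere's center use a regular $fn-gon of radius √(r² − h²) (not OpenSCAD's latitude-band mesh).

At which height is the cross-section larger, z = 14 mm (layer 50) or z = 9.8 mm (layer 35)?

layer 35 (z = 9.8 mm)

Layer 50 (z = 14): the cube is absent (z outside [0, 13.5]); the cone at (9.5, -1.5) contributes a regular 8-gon of circumradius 7.340 (interpolated between r1=7.5 and r2=7 at t=0.320) (area = (8/2)·7.340²·sin(360°/8) = 152.38 mm²); the r=5.5 sphere at (-3, 3) slices to a regular 8-gon of circumradius 5.477 (√(r²−h²) with h=0.5 from center) (area = (8/2)·5.477²·sin(360°/8) = 84.85 mm²); Taking the union: the 2 present regions are separate (no shared area or edge), so areas and boundary lengths simply add and each stays a separate island — area = 237.24 mm². So its area = 237.24 mm². Layer 35 (z = 9.8): the 19×19 cube contributes its full rectangle (area 361.00 mm²); the cone at (9.5, -1.5) is absent (z outside [10, 22.5]); the sphere at (-3, 3): section is a regular 8-gon, circumradius = √(r²−h²) = √(5.5²−4.7²) = 2.857 (area = (8/2)·2.857²·sin(360°/8) = 23.08 mm²); Merging all regions: the 2 present regions are separate (no shared area or edge), so areas and boundary lengths simply add and each stays a separate island — area = 384.08 mm². So its area = 384.08 mm². Layer 35 is larger (384.08 vs 237.24 mm²).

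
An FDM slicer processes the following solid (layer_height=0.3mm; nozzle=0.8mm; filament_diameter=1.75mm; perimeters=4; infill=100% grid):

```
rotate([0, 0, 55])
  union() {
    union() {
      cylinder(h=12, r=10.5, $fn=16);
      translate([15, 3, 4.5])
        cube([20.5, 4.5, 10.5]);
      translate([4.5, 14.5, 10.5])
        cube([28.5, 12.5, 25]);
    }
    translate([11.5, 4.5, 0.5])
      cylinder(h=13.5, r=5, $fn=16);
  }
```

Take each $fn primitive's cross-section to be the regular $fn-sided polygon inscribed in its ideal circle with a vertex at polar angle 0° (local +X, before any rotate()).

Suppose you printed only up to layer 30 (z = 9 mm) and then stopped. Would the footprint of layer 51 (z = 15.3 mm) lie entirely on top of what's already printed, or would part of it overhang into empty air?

Compare the two slices. At z = 9: the r=10.5 cylinder gives a regular 16-gon of circumradius 10.5 (constant along its height) (area = (16/2)·10.500²·sin(360°/16) = 337.53 mm²); the cube at (15, 3) is present — its section is the full 20.5×4.5 rectangle (area 92.25 mm²); the cube at (4.5, 14.5) is not intersected at this z (z outside [10.5, 35.5]); Taking the union: the 2 present regions are separate (no shared area or edge), so areas and boundary lengths simply add and each stays a separate island — area = 429.78 mm²; the r=5 cylinder at (11.5, 4.5) gives a regular 16-gon of circumradius 5 (constant along its height) (area = (16/2)·5.000²·sin(360°/16) = 76.54 mm²); Merging all regions: the regions partially overlap — summed areas 506.31 mm² minus the doubly-counted overlap 21.99 mm² gives 484.33 mm² — area = 484.33 mm²; (rotated 55° about Z; rotation is an isometry so areas/perimeters/island counts are preserved). At z = 15.3: the cylinder is not intersected at this z (z outside [0, 12]); the cube at (15, 3) is not intersected at this z (z outside [4.5, 15]); the 28.5×12.5 cube at (4.5, 14.5) contributes its full rectangle (area 356.25 mm²); Combining (union): only the 28.5×12.5 cube at (4.5, 14.5) is present, so the union is just that shape — area = 356.25 mm²; the cylinder at (11.5, 4.5) is not intersected at this z (z outside [0.5, 14]); Combining (union): only that combined region is present, so the union is just that shape — area = 356.25 mm²; (rotated 55° about Z; rotation is an isometry so areas/perimeters/island counts are preserved). Checking containment: at z = 15.3 the cross-section extends beyond the z = 9 cross-section by about 356.25 mm².

part overhangs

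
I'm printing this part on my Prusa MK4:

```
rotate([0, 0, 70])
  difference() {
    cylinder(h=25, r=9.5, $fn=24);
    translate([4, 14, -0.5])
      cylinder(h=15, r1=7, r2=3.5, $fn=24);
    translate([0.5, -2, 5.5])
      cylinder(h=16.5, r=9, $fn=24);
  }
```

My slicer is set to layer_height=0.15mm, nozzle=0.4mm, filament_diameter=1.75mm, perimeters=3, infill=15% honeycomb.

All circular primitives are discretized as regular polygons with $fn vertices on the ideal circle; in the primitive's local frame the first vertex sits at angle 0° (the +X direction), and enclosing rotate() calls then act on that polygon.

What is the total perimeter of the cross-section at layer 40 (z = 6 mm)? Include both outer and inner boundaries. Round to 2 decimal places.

At z = 6 mm: the r=9.5 cylinder contributes a regular 24-gon of circumradius 9.5 (perimeter = 2·24·9.500·sin(180°/24) = 59.52 mm); the cone at (4, 14) (r1=7→r2=3.5) has section circumradius 5.483 here — a regular 24-gon (perimeter = 2·24·5.483·sin(180°/24) = 34.35 mm); the r=9 cylinder at (0.5, -2) gives a regular 24-gon of circumradius 9 (constant along its height) (perimeter = 2·24·9.000·sin(180°/24) = 56.39 mm); After the difference (first − rest): starting from the r=9.5 cylinder, the cone at (4, 14) partially overlaps it — only the 0.68 mm² overlap (of its 93.38 mm²) is removed, clipping the outline; the r=9 cylinder at (0.5, -2) partially overlaps it — only the 226.96 mm² overlap (of its 251.57 mm²) is removed, clipping the outline — boundary = 67.11 mm; (whole slice rotated 70° about Z — lengths, areas and connectivity unchanged). Overall, the cross-section is a single solid region. Total boundary length (outer) = 67.11 mm.

67.11 mm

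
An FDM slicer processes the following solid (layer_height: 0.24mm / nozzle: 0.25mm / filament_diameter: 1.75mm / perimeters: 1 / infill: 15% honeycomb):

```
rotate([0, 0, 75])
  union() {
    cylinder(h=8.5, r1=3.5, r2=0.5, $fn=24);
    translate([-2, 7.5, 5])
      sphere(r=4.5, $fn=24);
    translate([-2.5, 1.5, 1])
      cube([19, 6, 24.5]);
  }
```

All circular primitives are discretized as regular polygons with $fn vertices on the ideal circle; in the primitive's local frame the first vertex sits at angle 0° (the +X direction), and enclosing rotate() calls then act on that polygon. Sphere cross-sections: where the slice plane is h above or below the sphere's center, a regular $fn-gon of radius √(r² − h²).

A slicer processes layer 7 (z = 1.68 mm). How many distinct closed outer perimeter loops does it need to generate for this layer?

At z = 1.68 mm: the cone (r1=3.5→r2=0.5) has section circumradius 2.907 here — a regular 24-gon; the r=4.5 sphere at (-2, 7.5) contributes a regular 24-gon of circumradius √(4.5²−3.32²) = 3.038; the 19×6 cube at (-2.5, 1.5) contributes its full rectangle; Combining (union): the regions partially overlap (shared area 13.52 mm²), so overlapping operands fuse into one piece — 1 connected region; (rotated 75° about Z; rotation is an isometry so areas/perimeters/island counts are preserved). The result has 1 disconnected region.

1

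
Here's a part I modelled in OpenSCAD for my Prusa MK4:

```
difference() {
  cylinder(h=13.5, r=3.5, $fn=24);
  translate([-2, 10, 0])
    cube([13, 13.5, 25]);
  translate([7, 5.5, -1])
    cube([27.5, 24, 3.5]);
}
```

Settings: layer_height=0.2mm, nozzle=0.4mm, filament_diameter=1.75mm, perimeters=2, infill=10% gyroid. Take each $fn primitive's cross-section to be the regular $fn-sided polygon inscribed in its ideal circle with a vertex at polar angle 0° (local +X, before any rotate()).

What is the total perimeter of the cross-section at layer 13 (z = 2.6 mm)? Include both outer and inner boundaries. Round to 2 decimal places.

21.93 mm

At z = 2.6 mm: the r=3.5 cylinder contributes a regular 24-gon of circumradius 3.5 (perimeter = 2·24·3.500·sin(180°/24) = 21.93 mm); the cube at (-2, 10) (footprint 13×13.5) is included at this height (perimeter 53.00 mm); the cube at (7, 5.5) is not intersected at this z (z outside [-1, 2.5]); Subtracting the remaining from the first: starting from the r=3.5 cylinder, the 13×13.5 cube at (-2, 10) misses the remaining region (no effect) — boundary = 21.93 mm. Overall, the cross-section is a single solid region. Total boundary length (outer) = 21.93 mm.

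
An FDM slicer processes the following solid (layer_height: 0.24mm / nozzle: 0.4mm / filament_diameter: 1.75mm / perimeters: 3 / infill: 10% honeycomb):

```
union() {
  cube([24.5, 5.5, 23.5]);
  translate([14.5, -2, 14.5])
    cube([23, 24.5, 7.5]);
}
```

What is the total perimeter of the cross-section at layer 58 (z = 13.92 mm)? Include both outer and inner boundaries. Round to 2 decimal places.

At z = 13.92 mm: the 24.5×5.5 cube contributes its full rectangle (perimeter 60.00 mm); the cube at (14.5, -2) is absent (z outside [14.5, 22]); Combining (union): only the 24.5×5.5 cube is present, so the union is just that shape — boundary = 60.00 mm. Overall, the cross-section is a single solid region. Total boundary length (outer) = 60.00 mm.

60.00 mm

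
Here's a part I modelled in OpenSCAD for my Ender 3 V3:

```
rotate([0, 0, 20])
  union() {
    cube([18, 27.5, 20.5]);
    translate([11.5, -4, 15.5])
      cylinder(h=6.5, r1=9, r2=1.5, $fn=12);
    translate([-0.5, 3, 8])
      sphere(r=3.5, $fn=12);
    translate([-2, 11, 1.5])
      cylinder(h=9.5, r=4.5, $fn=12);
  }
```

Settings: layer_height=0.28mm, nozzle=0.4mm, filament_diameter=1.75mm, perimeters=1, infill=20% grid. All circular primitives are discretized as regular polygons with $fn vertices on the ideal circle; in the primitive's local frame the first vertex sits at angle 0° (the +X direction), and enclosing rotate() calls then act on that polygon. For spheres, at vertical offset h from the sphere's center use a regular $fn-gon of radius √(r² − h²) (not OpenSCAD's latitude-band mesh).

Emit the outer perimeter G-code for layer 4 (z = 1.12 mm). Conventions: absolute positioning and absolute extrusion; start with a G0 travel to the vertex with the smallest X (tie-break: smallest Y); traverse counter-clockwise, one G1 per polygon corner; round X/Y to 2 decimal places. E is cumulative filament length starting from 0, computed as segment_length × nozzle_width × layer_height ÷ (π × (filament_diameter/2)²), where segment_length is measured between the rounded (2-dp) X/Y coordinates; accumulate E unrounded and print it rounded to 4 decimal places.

G0 X-9.41 Y25.84 Z1.12
G1 X0.00 Y0.00 E1.2805
G1 X16.91 Y6.16 E2.1185
G1 X7.51 Y32.00 E3.3989
G1 X-9.41 Y25.84 E4.2374

At z = 1.12 mm: the cube (footprint 18×27.5) is included at this height; the cone at (11.5, -4) is absent (z outside [15.5, 22]); the sphere at (-0.5, 3) is not intersected at this z (|z−center|=6.880 > r=3.5); the cylinder at (-2, 11) is absent (z outside [1.5, 11]); Combining (union): only the 18×27.5 cube is present, so the union is just that shape — 1 connected region; (rotated 20° about Z; rotation is an isometry so areas/perimeters/island counts are preserved). The outline is a single polygon with 4 vertices. Extrusion per mm of travel: 0.4 × 0.28 / (π × 0.875²) = 0.046564. Accumulating E over each segment gives final E = 4.2374.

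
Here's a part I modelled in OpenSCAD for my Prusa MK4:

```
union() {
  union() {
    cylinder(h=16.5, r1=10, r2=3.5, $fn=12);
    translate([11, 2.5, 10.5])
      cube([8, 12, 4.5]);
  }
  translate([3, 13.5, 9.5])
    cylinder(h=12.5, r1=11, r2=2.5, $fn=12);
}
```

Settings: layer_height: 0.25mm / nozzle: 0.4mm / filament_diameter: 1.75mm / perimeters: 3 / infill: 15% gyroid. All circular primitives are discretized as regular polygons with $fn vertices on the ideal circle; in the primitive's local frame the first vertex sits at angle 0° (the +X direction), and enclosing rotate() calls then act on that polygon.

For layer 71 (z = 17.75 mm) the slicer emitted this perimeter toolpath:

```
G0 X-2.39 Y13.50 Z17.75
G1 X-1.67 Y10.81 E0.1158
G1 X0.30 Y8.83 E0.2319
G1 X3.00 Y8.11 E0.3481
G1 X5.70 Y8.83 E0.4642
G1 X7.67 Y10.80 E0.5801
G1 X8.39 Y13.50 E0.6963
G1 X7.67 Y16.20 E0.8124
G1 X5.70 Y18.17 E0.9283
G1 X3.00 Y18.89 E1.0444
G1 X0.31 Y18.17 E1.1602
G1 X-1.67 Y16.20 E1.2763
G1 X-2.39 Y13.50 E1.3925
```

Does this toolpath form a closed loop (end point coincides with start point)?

yes

Start point (G0): (-2.39, 13.50). End point (last G1): the path returns to the start — closed.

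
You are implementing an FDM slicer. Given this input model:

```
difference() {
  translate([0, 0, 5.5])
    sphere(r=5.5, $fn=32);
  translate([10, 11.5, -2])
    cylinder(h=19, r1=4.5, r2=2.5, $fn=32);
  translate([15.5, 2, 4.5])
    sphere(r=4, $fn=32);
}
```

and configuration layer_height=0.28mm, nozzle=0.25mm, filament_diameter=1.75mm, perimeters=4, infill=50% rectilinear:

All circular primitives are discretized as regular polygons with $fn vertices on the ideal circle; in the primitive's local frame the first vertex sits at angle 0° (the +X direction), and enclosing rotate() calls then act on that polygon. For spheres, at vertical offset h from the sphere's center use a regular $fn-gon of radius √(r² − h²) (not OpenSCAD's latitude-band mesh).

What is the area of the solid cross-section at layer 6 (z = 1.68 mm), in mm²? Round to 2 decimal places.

At z = 1.68 mm: the r=5.5 sphere slices to a regular 32-gon of circumradius 3.957 (√(r²−h²) with h=3.82 from center) (area = (32/2)·3.957²·sin(360°/32) = 48.87 mm²); the cone at (10, 11.5) contributes a regular 32-gon of circumradius 4.113 (interpolated between r1=4.5 and r2=2.5 at t=0.194) (area = (32/2)·4.113²·sin(360°/32) = 52.80 mm²); the r=4 sphere at (15.5, 2) slices to a regular 32-gon of circumradius 2.837 (√(r²−h²) with h=2.82 from center) (area = (32/2)·2.837²·sin(360°/32) = 25.12 mm²); After the difference (first − rest): starting from the r=5.5 sphere (48.87 mm²), the cone at (10, 11.5) misses the remaining region (no effect); the r=4 sphere at (15.5, 2) misses the remaining region (no effect) — area = 48.87 mm². Overall, the cross-section is a single solid region. Net area = 48.87 mm².

48.87 mm²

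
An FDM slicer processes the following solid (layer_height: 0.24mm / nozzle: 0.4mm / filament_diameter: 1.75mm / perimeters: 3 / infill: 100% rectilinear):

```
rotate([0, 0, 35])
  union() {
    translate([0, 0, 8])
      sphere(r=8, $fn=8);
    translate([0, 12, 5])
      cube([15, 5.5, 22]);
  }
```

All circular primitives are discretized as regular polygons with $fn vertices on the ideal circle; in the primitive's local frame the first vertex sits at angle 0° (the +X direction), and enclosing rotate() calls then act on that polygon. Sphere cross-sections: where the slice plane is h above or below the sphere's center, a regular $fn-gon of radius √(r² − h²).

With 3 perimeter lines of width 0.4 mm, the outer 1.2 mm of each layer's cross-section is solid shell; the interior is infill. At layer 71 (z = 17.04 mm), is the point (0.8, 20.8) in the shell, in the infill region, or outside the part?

At z = 17.04 mm: the sphere is not intersected at this z (|z−center|=9.040 > r=8); the cube at (0, 12) is present — its section is the full 15×5.5 rectangle; Taking the union: only the 15×5.5 cube at (0, 12) is present, so the union is just that shape — 1 connected region; (whole slice rotated 35° about Z — lengths, areas and connectivity unchanged). Overall, the cross-section is a single solid region. Undo the 35° rotation: the query point maps to (12.586, 16.580) in the un-rotated model frame. The nearest boundary edge runs (15.00, 17.50)→(0.00, 17.50); distance from the point to it = 0.92 mm. The point is inside the cross-section, 0.92 mm from the nearest boundary — within the 1.2 mm shell band (3 × 0.4).

shell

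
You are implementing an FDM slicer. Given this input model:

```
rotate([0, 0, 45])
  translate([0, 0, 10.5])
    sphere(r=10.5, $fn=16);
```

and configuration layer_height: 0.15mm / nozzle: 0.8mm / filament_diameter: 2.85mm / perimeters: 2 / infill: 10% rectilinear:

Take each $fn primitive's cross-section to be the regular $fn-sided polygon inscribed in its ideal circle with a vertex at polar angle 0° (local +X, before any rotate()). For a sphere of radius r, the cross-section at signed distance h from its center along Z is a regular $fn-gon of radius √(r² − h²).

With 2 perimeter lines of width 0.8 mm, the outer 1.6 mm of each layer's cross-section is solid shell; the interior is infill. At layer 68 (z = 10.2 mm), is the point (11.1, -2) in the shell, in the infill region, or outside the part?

outside

At z = 10.2 mm: the r=10.5 sphere contributes a regular 16-gon of circumradius √(10.5²−0.3²) = 10.496; (rotated 45° about Z; rotation is an isometry so areas/perimeters/island counts are preserved). Overall, the cross-section is a single solid region. Undo the 45° rotation: the query point maps to (6.435, -9.263) in the un-rotated model frame. The nearest boundary edge runs (4.02, -9.70)→(7.42, -7.42); distance from the point to it = 0.98 mm. The point is not inside any of the regions above, so it lies outside the cross-section (0.98 mm from the nearest boundary).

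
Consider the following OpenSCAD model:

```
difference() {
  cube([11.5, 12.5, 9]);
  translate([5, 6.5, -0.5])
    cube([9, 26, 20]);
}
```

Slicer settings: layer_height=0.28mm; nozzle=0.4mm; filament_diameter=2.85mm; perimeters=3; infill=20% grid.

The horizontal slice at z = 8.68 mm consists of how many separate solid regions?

1

At z = 8.68 mm: the cube is present — its section is the full 11.5×12.5 rectangle; the 9×26 cube at (5, 6.5) contributes its full rectangle; Subtracting the remaining from the first: starting from the 11.5×12.5 cube, the 9×26 cube at (5, 6.5) partially overlaps it — only the 39.00 mm² overlap (of its 234.00 mm²) is removed, clipping the outline — 1 connected region. The result has 1 disconnected region.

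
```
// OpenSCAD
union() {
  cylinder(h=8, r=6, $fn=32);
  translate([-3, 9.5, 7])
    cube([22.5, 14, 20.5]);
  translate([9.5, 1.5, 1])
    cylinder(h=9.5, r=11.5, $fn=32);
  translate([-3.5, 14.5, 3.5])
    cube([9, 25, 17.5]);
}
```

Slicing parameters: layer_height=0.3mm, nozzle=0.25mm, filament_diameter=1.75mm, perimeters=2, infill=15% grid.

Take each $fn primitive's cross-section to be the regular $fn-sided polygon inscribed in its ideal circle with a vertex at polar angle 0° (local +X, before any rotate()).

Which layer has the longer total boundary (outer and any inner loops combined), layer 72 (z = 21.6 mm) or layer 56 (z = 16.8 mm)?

layer 56 (z = 16.8 mm)

Layer 72 (z = 21.6): the cylinder is not intersected at this z (z outside [0, 8]); the cube at (-3, 9.5) is present — its section is the full 22.5×14 rectangle (perimeter 73.00 mm); the cylinder at (9.5, 1.5) is not intersected at this z (z outside [1, 10.5]); the cube at (-3.5, 14.5) is not intersected at this z (z outside [3.5, 21]); Merging all regions: only the 22.5×14 cube at (-3, 9.5) is present, so the union is just that shape — boundary = 73.00 mm. So its perimeter = 73.00 mm. Layer 56 (z = 16.8): the cylinder does not reach this height (z outside [0, 8]); the 22.5×14 cube at (-3, 9.5) contributes its full rectangle (perimeter 73.00 mm); the cylinder at (9.5, 1.5) does not reach this height (z outside [1, 10.5]); the cube at (-3.5, 14.5) is present — its section is the full 9×25 rectangle (perimeter 68.00 mm); Taking the union: the regions partially overlap (shared area 76.50 mm²), so the edge portions inside another operand are dropped and the merged outline is re-measured after clipping — boundary = 106.00 mm. So its perimeter = 106.00 mm. Layer 56 is larger (106.00 vs 73.00 mm).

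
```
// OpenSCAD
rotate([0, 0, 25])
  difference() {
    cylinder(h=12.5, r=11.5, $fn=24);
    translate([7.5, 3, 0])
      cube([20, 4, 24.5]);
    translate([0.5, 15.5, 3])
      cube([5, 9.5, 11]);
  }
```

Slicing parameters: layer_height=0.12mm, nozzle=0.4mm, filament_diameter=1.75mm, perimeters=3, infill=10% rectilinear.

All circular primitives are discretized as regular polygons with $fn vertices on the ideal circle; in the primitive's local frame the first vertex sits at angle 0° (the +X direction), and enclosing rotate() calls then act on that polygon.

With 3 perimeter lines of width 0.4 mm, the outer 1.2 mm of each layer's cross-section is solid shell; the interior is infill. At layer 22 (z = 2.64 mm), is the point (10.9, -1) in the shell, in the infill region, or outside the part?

At z = 2.64 mm: the r=11.5 cylinder contributes a regular 24-gon of circumradius 11.5; the cube at (7.5, 3) (footprint 20×4) is included at this height; the cube at (0.5, 15.5) is absent (z outside [3, 14]); Taking the first minus the rest: starting from the r=11.5 cylinder, the 20×4 cube at (7.5, 3) partially overlaps it — only the 10.80 mm² overlap (of its 80.00 mm²) is removed, clipping the outline — 1 connected region; (rotated 25° about Z; rotation is an isometry so areas/perimeters/island counts are preserved). Overall, the cross-section is a single solid region. Undo the 25° rotation: the query point maps to (9.456, -5.513) in the un-rotated model frame. The nearest boundary edge runs (9.96, -5.75)→(8.13, -8.13); distance from the point to it = 0.54 mm. The point is inside the cross-section, 0.54 mm from the nearest boundary — within the 1.2 mm shell band (3 × 0.4).

shell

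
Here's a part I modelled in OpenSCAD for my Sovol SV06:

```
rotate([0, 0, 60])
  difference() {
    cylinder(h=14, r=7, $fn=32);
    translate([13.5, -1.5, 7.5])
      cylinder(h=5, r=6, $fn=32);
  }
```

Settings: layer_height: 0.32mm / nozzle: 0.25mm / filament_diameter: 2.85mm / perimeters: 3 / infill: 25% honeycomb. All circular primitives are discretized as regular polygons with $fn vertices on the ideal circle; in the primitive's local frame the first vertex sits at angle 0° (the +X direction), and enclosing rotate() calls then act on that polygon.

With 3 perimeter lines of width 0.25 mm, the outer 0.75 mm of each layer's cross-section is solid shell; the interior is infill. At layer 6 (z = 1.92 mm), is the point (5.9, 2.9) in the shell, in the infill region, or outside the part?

At z = 1.92 mm: the r=7 cylinder contributes a regular 32-gon of circumradius 7; the cylinder at (13.5, -1.5) does not reach this height (z outside [7.5, 12.5]); Subtracting the remaining from the first: none of the subtracted shapes is present at this height, so the r=7 cylinder is unchanged — 1 connected region; (rotated 60° about Z; rotation is an isometry so areas/perimeters/island counts are preserved). Overall, the cross-section is a single solid region. Undo the 60° rotation: the query point maps to (5.461, -3.660) in the un-rotated model frame. The nearest boundary edge runs (4.95, -4.95)→(5.82, -3.89); distance from the point to it = 0.42 mm. The point is inside the cross-section, 0.42 mm from the nearest boundary — within the 0.75 mm shell band (3 × 0.25).

shell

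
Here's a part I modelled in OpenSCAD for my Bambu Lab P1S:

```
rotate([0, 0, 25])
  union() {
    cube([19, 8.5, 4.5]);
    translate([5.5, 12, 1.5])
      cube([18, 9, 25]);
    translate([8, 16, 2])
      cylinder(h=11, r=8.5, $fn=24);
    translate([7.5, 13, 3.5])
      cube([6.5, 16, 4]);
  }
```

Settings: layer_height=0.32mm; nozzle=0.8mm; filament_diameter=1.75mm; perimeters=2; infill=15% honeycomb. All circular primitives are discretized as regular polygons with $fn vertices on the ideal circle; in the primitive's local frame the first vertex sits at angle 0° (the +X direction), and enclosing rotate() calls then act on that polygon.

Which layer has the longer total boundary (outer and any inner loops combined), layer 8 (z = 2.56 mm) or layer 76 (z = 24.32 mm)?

layer 8 (z = 2.56 mm)

Layer 8 (z = 2.56): the cube is present — its section is the full 19×8.5 rectangle (perimeter 55.00 mm); the cube at (5.5, 12) (footprint 18×9) is included at this height (perimeter 54.00 mm); the r=8.5 cylinder at (8, 16) gives a regular 24-gon of circumradius 8.5 (constant along its height) (perimeter = 2·24·8.500·sin(180°/24) = 53.25 mm); the cube at (7.5, 13) is not intersected at this z (z outside [3.5, 7.5]); Combining (union): the regions partially overlap (shared area 99.62 mm²), so the edge portions inside another operand are dropped and the merged outline is re-measured after clipping — boundary = 108.47 mm; (rotated 25° about Z; rotation is an isometry so areas/perimeters/island counts are preserved). So its perimeter = 108.47 mm. Layer 76 (z = 24.32): the cube is absent (z outside [0, 4.5]); the cube at (5.5, 12) (footprint 18×9) is included at this height (perimeter 54.00 mm); the cylinder at (8, 16) is not intersected at this z (z outside [2, 13]); the cube at (7.5, 13) is absent (z outside [3.5, 7.5]); Merging all regions: only the 18×9 cube at (5.5, 12) is present, so the union is just that shape — boundary = 54.00 mm; (whole slice rotated 25° about Z — lengths, areas and connectivity unchanged). So its perimeter = 54.00 mm. Layer 8 is larger (108.47 vs 54.00 mm).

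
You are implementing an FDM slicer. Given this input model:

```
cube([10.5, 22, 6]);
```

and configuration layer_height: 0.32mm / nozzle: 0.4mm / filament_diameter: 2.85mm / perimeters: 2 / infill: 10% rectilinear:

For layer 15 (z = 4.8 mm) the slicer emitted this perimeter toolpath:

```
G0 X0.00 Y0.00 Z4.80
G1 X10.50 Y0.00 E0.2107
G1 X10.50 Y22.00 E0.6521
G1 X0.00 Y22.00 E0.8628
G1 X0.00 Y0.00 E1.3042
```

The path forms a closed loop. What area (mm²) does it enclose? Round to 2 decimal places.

Apply the shoelace formula to the sequence of (X, Y) vertices; enclosed area = 231.00 mm².

231.00 mm²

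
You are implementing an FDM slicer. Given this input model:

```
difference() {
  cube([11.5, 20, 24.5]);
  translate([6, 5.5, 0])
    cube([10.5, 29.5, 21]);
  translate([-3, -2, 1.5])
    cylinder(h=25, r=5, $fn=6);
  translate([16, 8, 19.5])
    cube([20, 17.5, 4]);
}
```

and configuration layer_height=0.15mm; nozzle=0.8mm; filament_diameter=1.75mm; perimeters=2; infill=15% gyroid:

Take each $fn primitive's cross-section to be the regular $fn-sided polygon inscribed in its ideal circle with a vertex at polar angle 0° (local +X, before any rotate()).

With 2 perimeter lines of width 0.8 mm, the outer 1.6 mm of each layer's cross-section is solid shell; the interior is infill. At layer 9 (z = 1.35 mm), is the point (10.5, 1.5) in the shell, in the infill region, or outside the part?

At z = 1.35 mm: the 11.5×20 cube contributes its full rectangle; the cube at (6, 5.5) is present — its section is the full 10.5×29.5 rectangle; the cylinder at (-3, -2) is not intersected at this z (z outside [1.5, 26.5]); the cube at (16, 8) is not intersected at this z (z outside [19.5, 23.5]); Taking the first minus the rest: starting from the 11.5×20 cube, the 10.5×29.5 cube at (6, 5.5) partially overlaps it — only the 79.75 mm² overlap (of its 309.75 mm²) is removed, clipping the outline — 1 connected region. Overall, the cross-section is a single solid region. The nearest boundary edge runs (11.50, 5.50)→(11.50, 0.00); distance from the point to it = 1.00 mm. The point is inside the cross-section, 1.00 mm from the nearest boundary — within the 1.6 mm shell band (2 × 0.8).

shell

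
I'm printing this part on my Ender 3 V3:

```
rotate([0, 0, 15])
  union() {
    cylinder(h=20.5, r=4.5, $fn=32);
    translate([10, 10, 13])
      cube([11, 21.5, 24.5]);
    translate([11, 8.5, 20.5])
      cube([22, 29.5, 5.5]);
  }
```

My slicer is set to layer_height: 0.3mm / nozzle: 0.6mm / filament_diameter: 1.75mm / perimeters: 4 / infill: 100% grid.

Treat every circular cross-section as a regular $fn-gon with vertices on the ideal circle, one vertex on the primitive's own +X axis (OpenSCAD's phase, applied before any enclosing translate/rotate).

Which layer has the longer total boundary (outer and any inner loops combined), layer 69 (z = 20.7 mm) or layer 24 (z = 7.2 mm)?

Layer 69 (z = 20.7): the cylinder is not intersected at this z (z outside [0, 20.5]); the cube at (10, 10) is present — its section is the full 11×21.5 rectangle (perimeter 65.00 mm); the 22×29.5 cube at (11, 8.5) contributes its full rectangle (perimeter 103.00 mm); Combining (union): the regions partially overlap (shared area 215.00 mm²), so the edge portions inside another operand are dropped and the merged outline is re-measured after clipping — boundary = 105.00 mm; (rotated 15° about Z; rotation is an isometry so areas/perimeters/island counts are preserved). So its perimeter = 105.00 mm. Layer 24 (z = 7.2): the r=4.5 cylinder contributes a regular 32-gon of circumradius 4.5 (perimeter = 2·32·4.500·sin(180°/32) = 28.23 mm); the cube at (10, 10) does not reach this height (z outside [13, 37.5]); the cube at (11, 8.5) is not intersected at this z (z outside [20.5, 26]); Taking the union: only the r=4.5 cylinder is present, so the union is just that shape — boundary = 28.23 mm; (rotated 15° about Z; rotation is an isometry so areas/perimeters/island counts are preserved). So its perimeter = 28.23 mm. Layer 69 is larger (105.00 vs 28.23 mm).

layer 69 (z = 20.7 mm)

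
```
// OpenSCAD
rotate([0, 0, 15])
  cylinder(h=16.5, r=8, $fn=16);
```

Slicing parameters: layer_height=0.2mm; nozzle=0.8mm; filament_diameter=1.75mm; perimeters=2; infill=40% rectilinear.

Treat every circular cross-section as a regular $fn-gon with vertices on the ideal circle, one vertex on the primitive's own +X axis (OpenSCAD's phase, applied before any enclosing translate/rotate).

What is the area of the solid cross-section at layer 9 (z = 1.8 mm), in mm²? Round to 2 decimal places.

195.93 mm²

At z = 1.8 mm: the r=8 cylinder gives a regular 16-gon of circumradius 8 (constant along its height) (area = (16/2)·8.000²·sin(360°/16) = 195.93 mm²); (rotated 15° about Z; rotation is an isometry so areas/perimeters/island counts are preserved). Overall, the cross-section is a single solid region. Net area = 195.93 mm².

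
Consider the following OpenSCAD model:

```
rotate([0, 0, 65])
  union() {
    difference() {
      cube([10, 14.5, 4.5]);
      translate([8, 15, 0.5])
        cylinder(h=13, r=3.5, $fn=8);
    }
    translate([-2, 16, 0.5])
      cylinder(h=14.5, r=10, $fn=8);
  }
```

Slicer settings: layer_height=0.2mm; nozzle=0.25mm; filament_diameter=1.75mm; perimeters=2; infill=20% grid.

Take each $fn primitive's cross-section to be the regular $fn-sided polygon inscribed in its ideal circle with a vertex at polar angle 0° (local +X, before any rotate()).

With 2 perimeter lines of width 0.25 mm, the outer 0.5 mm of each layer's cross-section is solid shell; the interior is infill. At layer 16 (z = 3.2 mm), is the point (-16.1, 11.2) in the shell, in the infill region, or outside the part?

At z = 3.2 mm: the 10×14.5 cube contributes its full rectangle; the cylinder at (8, 15): section is a regular 8-gon, circumradius r=3.5; After the difference (first − rest): starting from the 10×14.5 cube, the r=3.5 cylinder at (8, 15) partially overlaps it — only the 12.14 mm² overlap (of its 34.65 mm²) is removed, clipping the outline — 1 connected region; the cylinder at (-2, 16): section is a regular 8-gon, circumradius r=10; Taking the union: the regions partially overlap (shared area 36.15 mm²), so overlapping operands fuse into one piece — 1 connected region; (rotated 65° about Z; rotation is an isometry so areas/perimeters/island counts are preserved). Overall, the cross-section is a single solid region. Undo the 65° rotation: the query point maps to (3.346, 19.325) in the un-rotated model frame. The nearest boundary edge runs (5.07, 23.07)→(8.00, 16.00); distance from the point to it = 3.03 mm. The point is inside the cross-section and 3.03 mm from the nearest boundary — more than the 0.5 mm shell width (2 × 0.25), so it's in the infill interior.

infill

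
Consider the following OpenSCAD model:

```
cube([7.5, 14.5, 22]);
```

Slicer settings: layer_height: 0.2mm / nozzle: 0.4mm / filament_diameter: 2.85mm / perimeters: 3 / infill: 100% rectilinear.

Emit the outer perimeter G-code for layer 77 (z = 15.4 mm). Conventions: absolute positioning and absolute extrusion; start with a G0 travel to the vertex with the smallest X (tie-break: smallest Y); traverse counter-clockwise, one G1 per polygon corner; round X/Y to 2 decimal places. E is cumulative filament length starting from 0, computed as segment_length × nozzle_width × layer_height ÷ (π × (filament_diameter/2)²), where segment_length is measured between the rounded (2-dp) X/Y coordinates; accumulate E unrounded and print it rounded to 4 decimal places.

At z = 15.4 mm: the cube is present — its section is the full 7.5×14.5 rectangle. The outline is a single polygon with 4 vertices. Extrusion per mm of travel: 0.4 × 0.2 / (π × 1.425²) = 0.012540. Accumulating E over each segment gives final E = 0.5518.

G0 X0.00 Y0.00 Z15.40
G1 X7.50 Y0.00 E0.0941
G1 X7.50 Y14.50 E0.2759
G1 X0.00 Y14.50 E0.3699
G1 X0.00 Y0.00 E0.5518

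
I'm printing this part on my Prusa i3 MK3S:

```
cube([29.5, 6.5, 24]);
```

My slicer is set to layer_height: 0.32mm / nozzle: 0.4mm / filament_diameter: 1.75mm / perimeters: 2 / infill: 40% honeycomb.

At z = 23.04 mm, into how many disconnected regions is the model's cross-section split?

1

At z = 23.04 mm: the cube (footprint 29.5×6.5) is included at this height. The result has 1 disconnected region.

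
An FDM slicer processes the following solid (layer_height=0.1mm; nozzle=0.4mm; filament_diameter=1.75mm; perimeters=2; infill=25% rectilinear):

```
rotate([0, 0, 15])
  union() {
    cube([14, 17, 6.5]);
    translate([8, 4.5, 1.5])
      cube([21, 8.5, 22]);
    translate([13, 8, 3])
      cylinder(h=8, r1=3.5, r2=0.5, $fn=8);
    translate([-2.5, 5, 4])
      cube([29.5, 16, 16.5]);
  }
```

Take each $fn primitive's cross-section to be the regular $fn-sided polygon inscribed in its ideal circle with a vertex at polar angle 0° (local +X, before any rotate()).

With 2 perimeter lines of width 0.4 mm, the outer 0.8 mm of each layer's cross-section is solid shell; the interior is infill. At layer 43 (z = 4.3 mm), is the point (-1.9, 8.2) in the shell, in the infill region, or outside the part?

infill

At z = 4.3 mm: the 14×17 cube contributes its full rectangle; the 21×8.5 cube at (8, 4.5) contributes its full rectangle; the cone at (13, 8): at t=0.162 of its height the radius interpolates to r₁+(r₂−r₁)t = 3.013, giving a regular 8-gon of that circumradius; the 29.5×16 cube at (-2.5, 5) contributes its full rectangle; Taking the union: the regions partially overlap (shared area 348.67 mm²), so overlapping operands fuse into one piece — 1 connected region; (whole slice rotated 15° about Z — lengths, areas and connectivity unchanged). Overall, the cross-section is a single solid region. Undo the 15° rotation: the query point maps to (0.287, 8.412) in the un-rotated model frame. The nearest boundary edge runs (-2.50, 5.00)→(-2.50, 21.00); distance from the point to it = 2.79 mm. The point is inside the cross-section and 2.79 mm from the nearest boundary — more than the 0.8 mm shell width (2 × 0.4), so it's in the infill interior.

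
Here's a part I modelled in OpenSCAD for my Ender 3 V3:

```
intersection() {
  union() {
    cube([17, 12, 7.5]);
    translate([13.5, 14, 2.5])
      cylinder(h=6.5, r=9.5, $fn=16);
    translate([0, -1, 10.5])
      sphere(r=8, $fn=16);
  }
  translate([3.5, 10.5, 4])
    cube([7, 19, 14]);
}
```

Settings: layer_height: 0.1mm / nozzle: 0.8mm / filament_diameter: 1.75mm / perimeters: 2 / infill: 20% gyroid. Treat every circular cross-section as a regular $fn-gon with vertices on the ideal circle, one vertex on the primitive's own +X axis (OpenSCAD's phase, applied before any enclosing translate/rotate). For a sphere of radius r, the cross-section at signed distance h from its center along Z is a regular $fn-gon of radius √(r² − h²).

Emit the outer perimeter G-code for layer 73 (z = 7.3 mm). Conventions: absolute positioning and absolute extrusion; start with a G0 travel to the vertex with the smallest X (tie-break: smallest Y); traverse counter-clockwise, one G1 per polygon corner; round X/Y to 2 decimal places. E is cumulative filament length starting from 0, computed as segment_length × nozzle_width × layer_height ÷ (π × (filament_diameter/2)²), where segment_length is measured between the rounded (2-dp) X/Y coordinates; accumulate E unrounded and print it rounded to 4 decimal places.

G0 X3.50 Y10.50 Z7.30
G1 X10.50 Y10.50 E0.2328
G1 X10.50 Y22.90 E0.6452
G1 X9.86 Y22.78 E0.6669
G1 X6.78 Y20.72 E0.7901
G1 X4.72 Y17.64 E0.9134
G1 X4.00 Y14.00 E1.0368
G1 X4.40 Y12.00 E1.1046
G1 X3.50 Y12.00 E1.1346
G1 X3.50 Y10.50 E1.1845

At z = 7.3 mm: the 17×12 cube contributes its full rectangle; the r=9.5 cylinder at (13.5, 14) gives a regular 16-gon of circumradius 9.5 (constant along its height); the sphere at (0, -1): section is a regular 16-gon, circumradius = √(r²−h²) = √(8²−3.2²) = 7.332; Merging all regions: the regions partially overlap (shared area 109.42 mm²), so overlapping operands fuse into one piece — 1 connected region; the cube at (3.5, 10.5) (footprint 7×19) is included at this height; Taking the intersection: the 7×19 cube at (3.5, 10.5) partially overlaps the result so far; clipping to the common part keeps 64.57 mm² — 1 connected region. The outline is a single polygon with 9 vertices. Extrusion per mm of travel: 0.8 × 0.1 / (π × 0.875²) = 0.033260. Accumulating E over each segment gives final E = 1.1845.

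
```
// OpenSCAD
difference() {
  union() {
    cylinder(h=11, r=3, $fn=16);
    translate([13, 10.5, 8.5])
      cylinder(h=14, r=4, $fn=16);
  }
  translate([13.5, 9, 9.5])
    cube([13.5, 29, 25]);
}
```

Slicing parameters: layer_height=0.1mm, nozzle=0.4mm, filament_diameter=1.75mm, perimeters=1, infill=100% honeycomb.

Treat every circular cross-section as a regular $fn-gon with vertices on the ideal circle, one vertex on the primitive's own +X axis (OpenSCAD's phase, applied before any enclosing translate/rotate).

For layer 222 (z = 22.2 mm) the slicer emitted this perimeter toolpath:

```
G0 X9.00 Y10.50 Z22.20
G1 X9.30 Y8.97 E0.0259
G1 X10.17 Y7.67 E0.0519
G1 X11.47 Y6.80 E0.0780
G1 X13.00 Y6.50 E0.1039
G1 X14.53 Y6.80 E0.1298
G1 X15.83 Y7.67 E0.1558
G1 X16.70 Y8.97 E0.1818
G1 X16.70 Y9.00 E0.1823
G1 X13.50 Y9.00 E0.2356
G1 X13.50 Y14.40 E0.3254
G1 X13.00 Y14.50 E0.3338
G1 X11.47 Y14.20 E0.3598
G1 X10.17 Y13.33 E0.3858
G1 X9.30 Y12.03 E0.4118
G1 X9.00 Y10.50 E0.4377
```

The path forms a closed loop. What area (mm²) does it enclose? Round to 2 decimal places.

33.73 mm²

Apply the shoelace formula to the sequence of (X, Y) vertices; enclosed area = 33.73 mm².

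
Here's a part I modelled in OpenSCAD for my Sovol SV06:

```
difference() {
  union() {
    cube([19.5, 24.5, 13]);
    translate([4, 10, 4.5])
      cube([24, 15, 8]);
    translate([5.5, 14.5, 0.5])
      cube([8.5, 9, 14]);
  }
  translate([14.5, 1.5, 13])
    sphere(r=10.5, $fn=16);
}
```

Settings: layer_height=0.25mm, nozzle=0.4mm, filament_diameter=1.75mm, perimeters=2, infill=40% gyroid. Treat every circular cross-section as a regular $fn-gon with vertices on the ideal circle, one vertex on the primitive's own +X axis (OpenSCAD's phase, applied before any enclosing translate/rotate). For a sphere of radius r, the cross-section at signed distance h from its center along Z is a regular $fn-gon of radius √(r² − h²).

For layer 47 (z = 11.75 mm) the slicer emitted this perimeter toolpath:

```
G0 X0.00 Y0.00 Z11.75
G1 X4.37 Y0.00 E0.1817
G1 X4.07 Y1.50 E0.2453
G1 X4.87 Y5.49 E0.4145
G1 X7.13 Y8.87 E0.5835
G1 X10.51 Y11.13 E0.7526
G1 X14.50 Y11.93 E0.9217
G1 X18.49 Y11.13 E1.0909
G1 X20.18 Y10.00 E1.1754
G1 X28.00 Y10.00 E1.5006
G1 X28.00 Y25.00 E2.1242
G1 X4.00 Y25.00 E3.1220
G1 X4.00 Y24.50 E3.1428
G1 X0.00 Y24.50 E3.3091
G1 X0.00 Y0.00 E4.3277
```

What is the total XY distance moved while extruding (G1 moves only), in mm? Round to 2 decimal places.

104.09 mm

Sum the Euclidean lengths of each G1 segment: total = 104.09 mm.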